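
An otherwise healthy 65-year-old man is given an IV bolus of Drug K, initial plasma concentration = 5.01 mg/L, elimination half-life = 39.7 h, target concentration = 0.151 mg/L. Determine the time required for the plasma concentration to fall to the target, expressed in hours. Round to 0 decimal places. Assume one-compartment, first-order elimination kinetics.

k = ln2 / t½ = 0.693147 / 39.7 = 0.01746 h⁻¹
t = ln(C₀ / C) / k = ln(5.010 / 0.151) / 0.01746
  = ln(33.18) / 0.01746 = 3.502 / 0.01746 = 200.6 h

201 h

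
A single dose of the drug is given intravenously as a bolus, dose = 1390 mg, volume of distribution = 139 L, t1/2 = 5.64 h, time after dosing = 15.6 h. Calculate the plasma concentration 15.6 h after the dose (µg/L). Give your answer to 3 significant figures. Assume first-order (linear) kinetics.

1470 µg/L

C₀ = Dose / Vd = 1390 / 139 = 10.00 mg/L
k = ln2 / t½ = 0.693147 / 5.64 = 0.1229 h⁻¹
C = C₀ · e^(−k·t) = 10.00 × e^(−0.1229 × 15.6)
  = 10.00 × 0.1470 = 1.470 mg/L
Convert: 1.470 mg/L × 1000 = 1470 µg/L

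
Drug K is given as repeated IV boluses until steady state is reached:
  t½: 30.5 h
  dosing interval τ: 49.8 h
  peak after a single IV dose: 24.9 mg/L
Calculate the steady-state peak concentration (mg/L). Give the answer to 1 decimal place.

k = ln2 / t½ = 0.693147 / 30.5 = 0.02273 h⁻¹
e^(−kτ) = e^(−0.02273 × 49.8) = 0.3224
Accumulation ratio R = 1 / (1 − e^(−kτ)) = 1 / (1 − 0.3224) = 1.476
Steady-state peak = C₀ × R = 24.9 × 1.476 = 36.75 mg/L

36.8 mg/L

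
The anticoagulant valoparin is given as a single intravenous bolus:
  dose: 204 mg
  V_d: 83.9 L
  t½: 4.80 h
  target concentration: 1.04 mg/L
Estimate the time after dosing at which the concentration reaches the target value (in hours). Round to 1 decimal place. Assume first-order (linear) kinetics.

C₀ = Dose / Vd = 204.0 / 83.9 = 2.431 mg/L
k = ln2 / t½ = 0.693147 / 4.80 = 0.1444 h⁻¹
t = ln(C₀ / C) / k = ln(2.431 / 1.04) / 0.1444
  = ln(2.338) / 0.1444 = 0.8493 / 0.1444 = 5.882 h

5.9 h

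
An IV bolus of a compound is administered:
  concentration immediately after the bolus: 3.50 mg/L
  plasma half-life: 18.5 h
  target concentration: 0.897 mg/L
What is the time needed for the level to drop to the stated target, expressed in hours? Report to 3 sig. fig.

k = ln2 / t½ = 0.693147 / 18.5 = 0.03747 h⁻¹
t = ln(C₀ / C) / k = ln(3.500 / 0.897) / 0.03747
  = ln(3.902) / 0.03747 = 1.361 / 0.03747 = 36.32 h

36.3 h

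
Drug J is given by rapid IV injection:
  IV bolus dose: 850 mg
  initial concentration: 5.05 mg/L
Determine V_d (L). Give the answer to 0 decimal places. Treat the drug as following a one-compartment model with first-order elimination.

Vd = Dose / C₀ = 850.0 / 5.05 = 168.3 L

168 L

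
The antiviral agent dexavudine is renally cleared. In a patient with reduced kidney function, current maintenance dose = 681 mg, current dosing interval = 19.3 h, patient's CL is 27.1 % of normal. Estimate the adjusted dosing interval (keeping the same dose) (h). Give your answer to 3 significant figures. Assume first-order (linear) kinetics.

71.2 h

To keep the same average steady-state level, dosing rate must scale with clearance.
CL ratio = 27.1 / 100 = 0.2710
New interval (same dose) = 19.3 / 0.2710 = 71.22 h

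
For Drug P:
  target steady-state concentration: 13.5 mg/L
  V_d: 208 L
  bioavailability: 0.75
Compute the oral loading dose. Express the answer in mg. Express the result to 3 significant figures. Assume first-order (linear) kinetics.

LD = Css × Vd / F = 13.5 × 208 / 0.75 = 3744 mg

3740 mg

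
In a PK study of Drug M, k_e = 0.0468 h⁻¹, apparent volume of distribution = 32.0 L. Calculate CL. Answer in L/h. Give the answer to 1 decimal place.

CL = k × Vd = 0.0468 × 32.0 = 1.498 L/h

1.5 L/h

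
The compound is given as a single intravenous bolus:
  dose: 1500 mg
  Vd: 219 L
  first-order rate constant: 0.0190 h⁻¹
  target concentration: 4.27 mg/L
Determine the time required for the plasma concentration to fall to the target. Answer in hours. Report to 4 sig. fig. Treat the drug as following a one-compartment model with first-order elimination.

C₀ = Dose / Vd = 1500 / 219 = 6.849 mg/L
t = ln(C₀ / C) / k = ln(6.849 / 4.27) / 0.01900
  = ln(1.604) / 0.01900 = 0.4725 / 0.01900 = 24.87 h

24.87 h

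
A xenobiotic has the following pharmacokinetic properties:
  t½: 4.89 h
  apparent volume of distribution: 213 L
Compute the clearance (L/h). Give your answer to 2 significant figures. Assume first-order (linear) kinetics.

k = ln2 / t½ = 0.693147 / 4.89 = 0.1417 h⁻¹
CL = k × Vd = 0.1417 × 213 = 30.18 L/h

30 L/h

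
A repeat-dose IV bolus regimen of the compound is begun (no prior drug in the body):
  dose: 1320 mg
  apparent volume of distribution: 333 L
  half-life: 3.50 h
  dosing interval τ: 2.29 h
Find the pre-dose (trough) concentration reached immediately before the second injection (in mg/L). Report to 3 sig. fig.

2.52 mg/L

C₀ per dose = Dose / Vd = 1320 / 333 = 3.964 mg/L
k = ln2 / t½ = 0.693147 / 3.50 = 0.1980 h⁻¹
Fraction remaining after one interval: r = e^(−kτ) = e^(−0.1980 × 2.29) = 0.6355
Before dose 2, 1 dose has been given (aged 1τ).
C_trough = C₀ × r = 3.964 × 0.6355 = 2.519 mg/L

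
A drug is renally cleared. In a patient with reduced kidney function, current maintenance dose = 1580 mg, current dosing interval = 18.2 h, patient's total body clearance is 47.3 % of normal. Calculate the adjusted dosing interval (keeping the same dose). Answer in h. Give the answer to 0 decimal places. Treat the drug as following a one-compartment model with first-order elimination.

38 h

To keep the same average steady-state level, dosing rate must scale with clearance.
CL ratio = 47.3 / 100 = 0.4730
New interval (same dose) = 18.2 / 0.4730 = 38.48 h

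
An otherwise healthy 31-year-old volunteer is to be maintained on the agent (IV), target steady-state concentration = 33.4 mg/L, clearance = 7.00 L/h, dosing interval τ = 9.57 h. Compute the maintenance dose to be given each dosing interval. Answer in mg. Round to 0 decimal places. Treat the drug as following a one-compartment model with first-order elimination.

At steady state, Dose/τ = Css × CL.
Dose = Css × CL × τ = 33.4 × 7.000 × 9.57 = 2237 mg

2237 mg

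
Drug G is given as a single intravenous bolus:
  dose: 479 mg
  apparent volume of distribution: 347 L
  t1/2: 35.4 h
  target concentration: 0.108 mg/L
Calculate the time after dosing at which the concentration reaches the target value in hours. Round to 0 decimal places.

130 h

C₀ = Dose / Vd = 479.0 / 347 = 1.380 mg/L
k = ln2 / t½ = 0.693147 / 35.4 = 0.01958 h⁻¹
t = ln(C₀ / C) / k = ln(1.380 / 0.108) / 0.01958
  = ln(12.78) / 0.01958 = 2.548 / 0.01958 = 130.1 h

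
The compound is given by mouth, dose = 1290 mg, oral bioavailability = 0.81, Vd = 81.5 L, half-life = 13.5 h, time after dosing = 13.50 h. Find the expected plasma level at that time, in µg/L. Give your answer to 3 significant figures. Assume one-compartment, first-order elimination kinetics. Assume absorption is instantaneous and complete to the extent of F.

6410 µg/L

Amount reaching circulation = F × Dose = 0.81 × 1290 = 1045 mg
C₀ = F·Dose / Vd = 1045 / 81.5 = 12.82 mg/L
k = ln2 / t½ = 0.693147 / 13.5 = 0.05134 h⁻¹
t / t½ = 13.50 / 13.5 = 1 half-lives
C = C₀ × (1/2)^1 = 12.82 × 0.5000 = 6.410 mg/L
Convert: 6.410 mg/L × 1000 = 6410 µg/L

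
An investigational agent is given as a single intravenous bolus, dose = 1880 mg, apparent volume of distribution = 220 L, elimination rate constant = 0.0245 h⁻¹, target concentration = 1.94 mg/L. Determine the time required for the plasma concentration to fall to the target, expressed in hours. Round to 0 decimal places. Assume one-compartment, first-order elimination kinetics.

C₀ = Dose / Vd = 1880 / 220 = 8.545 mg/L
t = ln(C₀ / C) / k = ln(8.545 / 1.94) / 0.02450
  = ln(4.405) / 0.02450 = 1.483 / 0.02450 = 60.53 h

61 h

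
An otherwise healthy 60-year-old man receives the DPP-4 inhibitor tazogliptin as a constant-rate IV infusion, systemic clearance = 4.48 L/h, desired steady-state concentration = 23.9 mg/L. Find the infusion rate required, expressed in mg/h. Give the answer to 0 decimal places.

At steady state, infusion rate R₀ = Css × CL = 23.9 × 4.480 = 107.1 mg/h

107 mg/h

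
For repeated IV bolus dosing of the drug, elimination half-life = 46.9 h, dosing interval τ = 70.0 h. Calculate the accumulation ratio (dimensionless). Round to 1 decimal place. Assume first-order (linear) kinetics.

1.6

k = ln2 / t½ = 0.693147 / 46.9 = 0.01478 h⁻¹
e^(−kτ) = e^(−0.01478 × 70.0) = 0.3554
Accumulation ratio R = 1 / (1 − e^(−kτ)) = 1 / (1 − 0.3554) = 1.551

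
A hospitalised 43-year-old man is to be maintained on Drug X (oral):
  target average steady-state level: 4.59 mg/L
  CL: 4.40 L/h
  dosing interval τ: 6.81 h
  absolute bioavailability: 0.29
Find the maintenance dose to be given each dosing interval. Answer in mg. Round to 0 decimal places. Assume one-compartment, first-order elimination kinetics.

At steady state, F × (Dose/τ) = Css × CL.
Dose = Css × CL × τ / F = 4.59 × 4.400 × 6.81 / 0.29 = 474.3 mg

474 mg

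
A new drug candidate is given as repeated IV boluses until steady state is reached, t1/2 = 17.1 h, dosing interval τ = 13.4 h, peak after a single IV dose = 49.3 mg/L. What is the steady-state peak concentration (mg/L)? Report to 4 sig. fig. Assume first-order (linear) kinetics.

117.6 mg/L

k = ln2 / t½ = 0.693147 / 17.1 = 0.04053 h⁻¹
e^(−kτ) = e^(−0.04053 × 13.4) = 0.5809
Accumulation ratio R = 1 / (1 − e^(−kτ)) = 1 / (1 − 0.5809) = 2.386
Steady-state peak = C₀ × R = 49.3 × 2.386 = 117.6 mg/L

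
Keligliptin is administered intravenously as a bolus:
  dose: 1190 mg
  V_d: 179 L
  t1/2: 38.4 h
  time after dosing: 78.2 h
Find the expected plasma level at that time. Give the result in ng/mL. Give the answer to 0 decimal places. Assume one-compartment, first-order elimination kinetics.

C₀ = Dose / Vd = 1190 / 179 = 6.648 mg/L
k = ln2 / t½ = 0.693147 / 38.4 = 0.01805 h⁻¹
C = C₀ · e^(−k·t) = 6.648 × e^(−0.01805 × 78.2)
  = 6.648 × 0.2438 = 1.621 mg/L
Convert: 1.621 mg/L × 1000 = 1621 ng/mL

1621 ng/mL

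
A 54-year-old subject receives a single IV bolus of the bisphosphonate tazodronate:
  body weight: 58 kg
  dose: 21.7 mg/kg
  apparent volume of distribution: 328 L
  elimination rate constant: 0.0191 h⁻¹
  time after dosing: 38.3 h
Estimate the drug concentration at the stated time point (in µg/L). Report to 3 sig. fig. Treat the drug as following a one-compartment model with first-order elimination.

Total dose = 21.7 × 58 = 1259 mg
C₀ = Dose / Vd = 1259 / 328 = 3.838 mg/L
C = C₀ · e^(−k·t) = 3.838 × e^(−0.01910 × 38.3)
  = 3.838 × 0.4812 = 1.847 mg/L
Convert: 1.847 mg/L × 1000 = 1847 µg/L

1850 µg/L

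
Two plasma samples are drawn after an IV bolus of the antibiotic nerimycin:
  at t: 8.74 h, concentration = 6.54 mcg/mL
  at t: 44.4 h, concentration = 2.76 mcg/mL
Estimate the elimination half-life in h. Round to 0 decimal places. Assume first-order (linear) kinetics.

29 h

k = ln(C₁/C₂) / (t₂ − t₁) = ln(6.54/2.76) / (44.4 − 8.74)
  = 0.8627 / 35.66 = 0.02419 h⁻¹
t½ = ln2 / k = 0.693147 / 0.02419 = 28.65 h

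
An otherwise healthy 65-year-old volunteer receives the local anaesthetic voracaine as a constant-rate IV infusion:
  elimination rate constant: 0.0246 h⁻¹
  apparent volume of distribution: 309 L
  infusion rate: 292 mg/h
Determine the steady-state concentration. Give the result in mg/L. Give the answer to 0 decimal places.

CL = k × Vd = 0.02460 × 309 = 7.601 L/h
At steady state Css = R₀ / CL = 292 / 7.601 = 38.42 mg/L

38 mg/L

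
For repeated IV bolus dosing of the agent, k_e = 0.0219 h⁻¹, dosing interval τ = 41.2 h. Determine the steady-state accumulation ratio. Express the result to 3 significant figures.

e^(−kτ) = e^(−0.02190 × 41.2) = 0.4056
Accumulation ratio R = 1 / (1 − e^(−kτ)) = 1 / (1 − 0.4056) = 1.682

1.68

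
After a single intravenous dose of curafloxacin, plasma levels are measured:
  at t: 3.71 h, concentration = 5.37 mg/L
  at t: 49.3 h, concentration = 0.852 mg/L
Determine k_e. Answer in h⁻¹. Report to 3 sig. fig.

k = ln(C₁/C₂) / (t₂ − t₁) = ln(5.37/0.852) / (49.3 − 3.71)
  = 1.841 / 45.59 = 0.04038 h⁻¹

0.0404 h⁻¹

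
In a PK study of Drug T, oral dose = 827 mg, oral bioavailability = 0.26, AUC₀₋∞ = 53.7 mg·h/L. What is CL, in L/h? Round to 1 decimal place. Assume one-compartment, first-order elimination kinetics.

4.0 L/h

CL = F·Dose / AUC = 0.26 × 827 / 53.7 = 4.004 L/h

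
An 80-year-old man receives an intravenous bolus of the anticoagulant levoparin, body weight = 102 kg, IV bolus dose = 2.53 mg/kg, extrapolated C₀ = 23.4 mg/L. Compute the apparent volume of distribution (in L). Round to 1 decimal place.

Dose = 2.53 × 102 = 258.1 mg
Vd = Dose / C₀ = 258.1 / 23.4 = 11.03 L

11.0 L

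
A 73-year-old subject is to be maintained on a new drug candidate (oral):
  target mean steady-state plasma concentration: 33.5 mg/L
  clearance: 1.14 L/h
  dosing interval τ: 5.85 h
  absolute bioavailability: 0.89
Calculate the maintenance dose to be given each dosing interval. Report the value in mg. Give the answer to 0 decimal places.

251 mg

At steady state, F × (Dose/τ) = Css × CL.
Dose = Css × CL × τ / F = 33.5 × 1.140 × 5.85 / 0.89 = 251.0 mg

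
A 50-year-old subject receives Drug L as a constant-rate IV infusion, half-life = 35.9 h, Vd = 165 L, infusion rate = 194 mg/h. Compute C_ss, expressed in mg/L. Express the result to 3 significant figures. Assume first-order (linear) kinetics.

k = ln2 / t½ = 0.693147 / 35.9 = 0.01931 h⁻¹
CL = k × Vd = 0.01931 × 165 = 3.186 L/h
At steady state Css = R₀ / CL = 194 / 3.186 = 60.89 mg/L

60.9 mg/L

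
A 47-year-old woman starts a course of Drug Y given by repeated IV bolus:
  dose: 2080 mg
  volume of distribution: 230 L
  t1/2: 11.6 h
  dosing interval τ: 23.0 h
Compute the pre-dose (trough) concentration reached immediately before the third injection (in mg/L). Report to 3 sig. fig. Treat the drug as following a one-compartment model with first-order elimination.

2.87 mg/L

C₀ per dose = Dose / Vd = 2080 / 230 = 9.043 mg/L
k = ln2 / t½ = 0.693147 / 11.6 = 0.05975 h⁻¹
Fraction remaining after one interval: r = e^(−kτ) = e^(−0.05975 × 23.0) = 0.2530
Before dose 3, 2 doses have been given (aged 1τ, 2τ).
C_trough = C₀ × (r + r²) = 9.043 × (0.2530 + 0.06401) = 2.867 mg/L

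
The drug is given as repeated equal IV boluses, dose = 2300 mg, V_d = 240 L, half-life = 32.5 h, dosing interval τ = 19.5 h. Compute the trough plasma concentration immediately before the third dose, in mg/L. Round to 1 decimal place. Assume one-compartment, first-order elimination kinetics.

C₀ per dose = Dose / Vd = 2300 / 240 = 9.583 mg/L
k = ln2 / t½ = 0.693147 / 32.5 = 0.02133 h⁻¹
Fraction remaining after one interval: r = e^(−kτ) = e^(−0.02133 × 19.5) = 0.6597
Before dose 3, 2 doses have been given (aged 1τ, 2τ).
C_trough = C₀ × (r + r²) = 9.583 × (0.6597 + 0.4352) = 10.49 mg/L

10.5 mg/L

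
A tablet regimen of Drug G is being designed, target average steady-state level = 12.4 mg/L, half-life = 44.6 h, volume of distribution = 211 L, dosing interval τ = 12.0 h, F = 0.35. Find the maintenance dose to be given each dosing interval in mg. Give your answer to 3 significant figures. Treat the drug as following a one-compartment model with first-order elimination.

k = ln2 / t½ = 0.693147 / 44.6 = 0.01554 h⁻¹
CL = k × Vd = 0.01554 × 211 = 3.279 L/h
At steady state, F × (Dose/τ) = Css × CL.
Dose = Css × CL × τ / F = 12.4 × 3.279 × 12.0 / 0.35 = 1394 mg

1390 mg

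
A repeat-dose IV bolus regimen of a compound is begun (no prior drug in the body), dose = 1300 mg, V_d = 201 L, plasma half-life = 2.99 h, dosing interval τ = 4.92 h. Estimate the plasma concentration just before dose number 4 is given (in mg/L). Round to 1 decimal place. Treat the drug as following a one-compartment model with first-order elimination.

C₀ per dose = Dose / Vd = 1300 / 201 = 6.468 mg/L
k = ln2 / t½ = 0.693147 / 2.99 = 0.2318 h⁻¹
Fraction remaining after one interval: r = e^(−kτ) = e^(−0.2318 × 4.92) = 0.3197
Before dose 4, 3 doses have been given (aged 1τ, 2τ, 3τ).
C_trough = C₀ × (r + r² + … + r^3) = C₀ × r(1−r^3)/(1−r)
        = 6.468 × 0.3197 × (1 − 0.03268) / (1 − 0.3197) = 2.940 mg/L

2.9 mg/L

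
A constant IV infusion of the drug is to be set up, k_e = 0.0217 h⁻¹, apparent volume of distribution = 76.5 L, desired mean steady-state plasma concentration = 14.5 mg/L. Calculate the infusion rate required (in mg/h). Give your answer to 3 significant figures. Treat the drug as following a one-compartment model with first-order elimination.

CL = k × Vd = 0.02170 × 76.5 = 1.660 L/h
At steady state, infusion rate R₀ = Css × CL = 14.5 × 1.660 = 24.07 mg/h

24.1 mg/h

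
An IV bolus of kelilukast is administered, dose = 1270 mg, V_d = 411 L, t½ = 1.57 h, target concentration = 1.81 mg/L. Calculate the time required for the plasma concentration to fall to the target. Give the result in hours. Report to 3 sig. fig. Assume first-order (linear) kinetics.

C₀ = Dose / Vd = 1270 / 411 = 3.090 mg/L
k = ln2 / t½ = 0.693147 / 1.57 = 0.4415 h⁻¹
t = ln(C₀ / C) / k = ln(3.090 / 1.81) / 0.4415
  = ln(1.707) / 0.4415 = 0.5347 / 0.4415 = 1.211 h

1.21 h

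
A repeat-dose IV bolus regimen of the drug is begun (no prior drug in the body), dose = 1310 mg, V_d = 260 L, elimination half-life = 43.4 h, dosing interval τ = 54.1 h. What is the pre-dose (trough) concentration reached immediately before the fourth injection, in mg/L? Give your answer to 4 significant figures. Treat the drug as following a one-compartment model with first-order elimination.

C₀ per dose = Dose / Vd = 1310 / 260 = 5.038 mg/L
k = ln2 / t½ = 0.693147 / 43.4 = 0.01597 h⁻¹
Fraction remaining after one interval: r = e^(−kτ) = e^(−0.01597 × 54.1) = 0.4215
Before dose 4, 3 doses have been given (aged 1τ, 2τ, 3τ).
C_trough = C₀ × (r + r² + … + r^3) = C₀ × r(1−r^3)/(1−r)
        = 5.038 × 0.4215 × (1 − 0.07488) / (1 − 0.4215) = 3.396 mg/L

3.396 mg/L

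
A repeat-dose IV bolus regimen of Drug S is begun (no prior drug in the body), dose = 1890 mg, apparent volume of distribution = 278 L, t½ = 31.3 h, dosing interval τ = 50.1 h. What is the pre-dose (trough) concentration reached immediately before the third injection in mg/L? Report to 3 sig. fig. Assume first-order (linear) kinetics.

2.98 mg/L

C₀ per dose = Dose / Vd = 1890 / 278 = 6.799 mg/L
k = ln2 / t½ = 0.693147 / 31.3 = 0.02215 h⁻¹
Fraction remaining after one interval: r = e^(−kτ) = e^(−0.02215 × 50.1) = 0.3297
Before dose 3, 2 doses have been given (aged 1τ, 2τ).
C_trough = C₀ × (r + r²) = 6.799 × (0.3297 + 0.1087) = 2.981 mg/L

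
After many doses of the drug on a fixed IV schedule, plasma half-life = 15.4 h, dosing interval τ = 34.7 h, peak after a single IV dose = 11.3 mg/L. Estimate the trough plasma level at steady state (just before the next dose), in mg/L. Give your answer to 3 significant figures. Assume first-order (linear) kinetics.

k = ln2 / t½ = 0.693147 / 15.4 = 0.04501 h⁻¹
e^(−kτ) = e^(−0.04501 × 34.7) = 0.2097
Accumulation ratio R = 1 / (1 − e^(−kτ)) = 1 / (1 − 0.2097) = 1.265
Steady-state trough = C₀ × R × e^(−kτ) = 11.3 × 1.265 × 0.2097 = 2.998 mg/L

3.00 mg/L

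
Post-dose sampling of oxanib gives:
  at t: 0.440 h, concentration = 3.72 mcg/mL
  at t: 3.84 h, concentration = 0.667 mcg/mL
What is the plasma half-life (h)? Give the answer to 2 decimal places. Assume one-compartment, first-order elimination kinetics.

k = ln(C₁/C₂) / (t₂ − t₁) = ln(3.72/0.667) / (3.84 − 0.440)
  = 1.719 / 3.400 = 0.5056 h⁻¹
t½ = ln2 / k = 0.693147 / 0.5056 = 1.371 h

1.37 h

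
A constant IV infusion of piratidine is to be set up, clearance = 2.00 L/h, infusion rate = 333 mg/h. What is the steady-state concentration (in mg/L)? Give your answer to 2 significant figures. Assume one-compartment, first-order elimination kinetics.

170 mg/L

At steady state Css = R₀ / CL = 333 / 2.000 = 166.5 mg/L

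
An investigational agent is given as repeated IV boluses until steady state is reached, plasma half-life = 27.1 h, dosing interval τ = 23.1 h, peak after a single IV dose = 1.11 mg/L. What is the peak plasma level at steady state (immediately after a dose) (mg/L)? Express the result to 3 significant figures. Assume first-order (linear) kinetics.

k = ln2 / t½ = 0.693147 / 27.1 = 0.02558 h⁻¹
e^(−kτ) = e^(−0.02558 × 23.1) = 0.5538
Accumulation ratio R = 1 / (1 − e^(−kτ)) = 1 / (1 − 0.5538) = 2.241
Steady-state peak = C₀ × R = 1.11 × 2.241 = 2.488 mg/L

2.49 mg/L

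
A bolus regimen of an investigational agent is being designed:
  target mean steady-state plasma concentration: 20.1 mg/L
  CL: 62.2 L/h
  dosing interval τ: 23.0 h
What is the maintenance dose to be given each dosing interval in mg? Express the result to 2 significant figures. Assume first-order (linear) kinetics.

At steady state, Dose/τ = Css × CL.
Dose = Css × CL × τ = 20.1 × 62.20 × 23.0 = 28760 mg

29000 mg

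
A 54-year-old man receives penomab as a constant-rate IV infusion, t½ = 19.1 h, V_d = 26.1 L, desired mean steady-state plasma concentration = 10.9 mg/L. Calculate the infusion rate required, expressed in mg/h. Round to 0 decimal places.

10 mg/h

k = ln2 / t½ = 0.693147 / 19.1 = 0.03629 h⁻¹
CL = k × Vd = 0.03629 × 26.1 = 0.9472 L/h
At steady state, infusion rate R₀ = Css × CL = 10.9 × 0.9472 = 10.32 mg/h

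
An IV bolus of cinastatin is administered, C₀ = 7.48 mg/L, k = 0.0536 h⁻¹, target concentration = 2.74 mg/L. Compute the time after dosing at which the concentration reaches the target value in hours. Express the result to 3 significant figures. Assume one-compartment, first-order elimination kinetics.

t = ln(C₀ / C) / k = ln(7.480 / 2.74) / 0.05360
  = ln(2.730) / 0.05360 = 1.004 / 0.05360 = 18.73 h

18.7 h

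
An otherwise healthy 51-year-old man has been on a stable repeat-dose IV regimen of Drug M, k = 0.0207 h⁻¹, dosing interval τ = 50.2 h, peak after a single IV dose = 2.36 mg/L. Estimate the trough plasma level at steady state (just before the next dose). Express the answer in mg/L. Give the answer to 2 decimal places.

1.29 mg/L

e^(−kτ) = e^(−0.02070 × 50.2) = 0.3538
Accumulation ratio R = 1 / (1 − e^(−kτ)) = 1 / (1 − 0.3538) = 1.548
Steady-state trough = C₀ × R × e^(−kτ) = 2.36 × 1.548 × 0.3538 = 1.293 mg/L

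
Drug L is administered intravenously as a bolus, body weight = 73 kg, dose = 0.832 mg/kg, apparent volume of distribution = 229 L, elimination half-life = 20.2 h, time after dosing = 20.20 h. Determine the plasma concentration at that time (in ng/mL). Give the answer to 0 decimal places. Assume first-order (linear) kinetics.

Total dose = 0.832 × 73 = 60.74 mg
C₀ = Dose / Vd = 60.74 / 229 = 0.2652 mg/L
k = ln2 / t½ = 0.693147 / 20.2 = 0.03431 h⁻¹
t / t½ = 20.20 / 20.2 = 1 half-lives
C = C₀ × (1/2)^1 = 0.2652 × 0.5000 = 0.1326 mg/L
Convert: 0.1326 mg/L × 1000 = 132.6 ng/mL

133 ng/mL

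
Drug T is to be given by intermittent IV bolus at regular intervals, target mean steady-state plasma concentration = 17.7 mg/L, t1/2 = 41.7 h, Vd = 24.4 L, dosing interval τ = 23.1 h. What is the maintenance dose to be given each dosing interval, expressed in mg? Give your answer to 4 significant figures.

165.8 mg

k = ln2 / t½ = 0.693147 / 41.7 = 0.01662 h⁻¹
CL = k × Vd = 0.01662 × 24.4 = 0.4055 L/h
At steady state, Dose/τ = Css × CL.
Dose = Css × CL × τ = 17.7 × 0.4055 × 23.1 = 165.8 mg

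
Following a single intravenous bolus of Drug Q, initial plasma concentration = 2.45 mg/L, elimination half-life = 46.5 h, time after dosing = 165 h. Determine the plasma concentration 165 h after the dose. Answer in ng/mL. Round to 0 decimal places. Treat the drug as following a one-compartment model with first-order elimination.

k = ln2 / t½ = 0.693147 / 46.5 = 0.01491 h⁻¹
C = C₀ · e^(−k·t) = 2.450 × e^(−0.01491 × 165)
  = 2.450 × 0.08542 = 0.2093 mg/L
Convert: 0.2093 mg/L × 1000 = 209.3 ng/mL

209 ng/mL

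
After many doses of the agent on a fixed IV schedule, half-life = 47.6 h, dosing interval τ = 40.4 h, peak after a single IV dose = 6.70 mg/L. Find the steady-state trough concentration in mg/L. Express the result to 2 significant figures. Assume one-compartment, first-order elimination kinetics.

k = ln2 / t½ = 0.693147 / 47.6 = 0.01456 h⁻¹
e^(−kτ) = e^(−0.01456 × 40.4) = 0.5553
Accumulation ratio R = 1 / (1 − e^(−kτ)) = 1 / (1 − 0.5553) = 2.249
Steady-state trough = C₀ × R × e^(−kτ) = 6.70 × 2.249 × 0.5553 = 8.367 mg/L

8.4 mg/L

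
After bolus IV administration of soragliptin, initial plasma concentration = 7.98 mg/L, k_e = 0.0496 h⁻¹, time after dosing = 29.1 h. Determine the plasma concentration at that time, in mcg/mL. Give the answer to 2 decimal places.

1.88 mcg/mL

C = C₀ · e^(−k·t) = 7.980 × e^(−0.04960 × 29.1)
  = 7.980 × 0.2361 = 1.884 mg/L
(1.884 mg/L = 1.884 mcg/mL)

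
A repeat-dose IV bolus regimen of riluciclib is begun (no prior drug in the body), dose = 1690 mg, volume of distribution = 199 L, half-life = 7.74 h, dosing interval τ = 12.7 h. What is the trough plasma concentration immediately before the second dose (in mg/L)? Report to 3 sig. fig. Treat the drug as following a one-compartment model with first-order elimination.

2.72 mg/L

C₀ per dose = Dose / Vd = 1690 / 199 = 8.492 mg/L
k = ln2 / t½ = 0.693147 / 7.74 = 0.08955 h⁻¹
Fraction remaining after one interval: r = e^(−kτ) = e^(−0.08955 × 12.7) = 0.3207
Before dose 2, 1 dose has been given (aged 1τ).
C_trough = C₀ × r = 8.492 × 0.3207 = 2.723 mg/L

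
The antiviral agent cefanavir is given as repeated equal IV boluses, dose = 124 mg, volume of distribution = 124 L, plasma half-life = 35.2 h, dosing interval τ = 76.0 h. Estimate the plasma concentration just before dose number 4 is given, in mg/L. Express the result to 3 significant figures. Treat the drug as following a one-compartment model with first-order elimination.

C₀ per dose = Dose / Vd = 124 / 124 = 1.000 mg/L
k = ln2 / t½ = 0.693147 / 35.2 = 0.01969 h⁻¹
Fraction remaining after one interval: r = e^(−kτ) = e^(−0.01969 × 76.0) = 0.2239
Before dose 4, 3 doses have been given (aged 1τ, 2τ, 3τ).
C_trough = C₀ × (r + r² + … + r^3) = C₀ × r(1−r^3)/(1−r)
        = 1.000 × 0.2239 × (1 − 0.01122) / (1 − 0.2239) = 0.2853 mg/L

0.285 mg/L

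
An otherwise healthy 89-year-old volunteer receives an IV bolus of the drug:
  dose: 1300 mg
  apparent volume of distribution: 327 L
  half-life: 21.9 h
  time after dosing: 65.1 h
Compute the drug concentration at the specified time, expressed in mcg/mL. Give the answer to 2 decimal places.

0.51 mcg/mL

C₀ = Dose / Vd = 1300 / 327 = 3.976 mg/L
k = ln2 / t½ = 0.693147 / 21.9 = 0.03165 h⁻¹
C = C₀ · e^(−k·t) = 3.976 × e^(−0.03165 × 65.1)
  = 3.976 × 0.1274 = 0.5065 mg/L
(0.5065 mg/L = 0.5065 mcg/mL)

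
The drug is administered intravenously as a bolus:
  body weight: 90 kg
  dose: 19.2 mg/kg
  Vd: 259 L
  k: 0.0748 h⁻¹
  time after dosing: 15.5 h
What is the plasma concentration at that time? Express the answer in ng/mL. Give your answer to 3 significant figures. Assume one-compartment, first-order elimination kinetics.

2090 ng/mL

Total dose = 19.2 × 90 = 1728 mg
C₀ = Dose / Vd = 1728 / 259 = 6.672 mg/L
C = C₀ · e^(−k·t) = 6.672 × e^(−0.07480 × 15.5)
  = 6.672 × 0.3137 = 2.093 mg/L
Convert: 2.093 mg/L × 1000 = 2093 ng/mL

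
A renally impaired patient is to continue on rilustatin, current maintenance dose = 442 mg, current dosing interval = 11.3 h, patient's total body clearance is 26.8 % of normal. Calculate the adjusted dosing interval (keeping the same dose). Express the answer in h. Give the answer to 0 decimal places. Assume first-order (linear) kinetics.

42 h

To keep the same average steady-state level, dosing rate must scale with clearance.
CL ratio = 26.8 / 100 = 0.2680
New interval (same dose) = 11.3 / 0.2680 = 42.16 h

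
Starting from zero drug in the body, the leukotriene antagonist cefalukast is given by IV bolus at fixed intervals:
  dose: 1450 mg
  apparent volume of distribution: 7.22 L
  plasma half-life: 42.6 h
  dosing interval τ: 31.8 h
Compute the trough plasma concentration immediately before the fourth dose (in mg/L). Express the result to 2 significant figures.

C₀ per dose = Dose / Vd = 1450 / 7.22 = 200.8 mg/L
k = ln2 / t½ = 0.693147 / 42.6 = 0.01627 h⁻¹
Fraction remaining after one interval: r = e^(−kτ) = e^(−0.01627 × 31.8) = 0.5961
Before dose 4, 3 doses have been given (aged 1τ, 2τ, 3τ).
C_trough = C₀ × (r + r² + … + r^3) = C₀ × r(1−r^3)/(1−r)
        = 200.8 × 0.5961 × (1 − 0.2118) / (1 − 0.5961) = 233.6 mg/L

230 mg/L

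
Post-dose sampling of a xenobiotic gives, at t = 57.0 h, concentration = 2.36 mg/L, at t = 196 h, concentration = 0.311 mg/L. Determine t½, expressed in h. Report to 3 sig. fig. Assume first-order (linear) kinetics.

k = ln(C₁/C₂) / (t₂ − t₁) = ln(2.36/0.311) / (196 − 57.0)
  = 2.027 / 139.0 = 0.01458 h⁻¹
t½ = ln2 / k = 0.693147 / 0.01458 = 47.54 h

47.5 h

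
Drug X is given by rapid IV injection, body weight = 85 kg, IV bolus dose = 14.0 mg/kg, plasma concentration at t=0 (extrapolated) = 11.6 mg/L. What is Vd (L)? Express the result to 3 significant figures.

103 L

Dose = 14.0 × 85 = 1190 mg
Vd = Dose / C₀ = 1190 / 11.6 = 102.6 L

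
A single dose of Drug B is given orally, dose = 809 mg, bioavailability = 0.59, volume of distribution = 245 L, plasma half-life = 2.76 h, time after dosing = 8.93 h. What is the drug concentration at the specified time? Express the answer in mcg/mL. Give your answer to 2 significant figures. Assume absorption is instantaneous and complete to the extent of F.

Amount reaching circulation = F × Dose = 0.59 × 809.0 = 477.3 mg
C₀ = F·Dose / Vd = 477.3 / 245 = 1.948 mg/L
k = ln2 / t½ = 0.693147 / 2.76 = 0.2511 h⁻¹
C = C₀ · e^(−k·t) = 1.948 × e^(−0.2511 × 8.93)
  = 1.948 × 0.1062 = 0.2069 mg/L
(0.2069 mg/L = 0.2069 mcg/mL)

0.21 mcg/mL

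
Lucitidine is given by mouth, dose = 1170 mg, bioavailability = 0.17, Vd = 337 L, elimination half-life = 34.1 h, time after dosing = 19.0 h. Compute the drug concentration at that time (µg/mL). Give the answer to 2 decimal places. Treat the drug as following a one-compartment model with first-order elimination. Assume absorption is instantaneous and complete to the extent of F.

0.40 µg/mL

Amount reaching circulation = F × Dose = 0.17 × 1170 = 198.9 mg
C₀ = F·Dose / Vd = 198.9 / 337 = 0.5902 mg/L
k = ln2 / t½ = 0.693147 / 34.1 = 0.02033 h⁻¹
C = C₀ · e^(−k·t) = 0.5902 × e^(−0.02033 × 19.0)
  = 0.5902 × 0.6796 = 0.4011 mg/L
(0.4011 mg/L = 0.4011 µg/mL)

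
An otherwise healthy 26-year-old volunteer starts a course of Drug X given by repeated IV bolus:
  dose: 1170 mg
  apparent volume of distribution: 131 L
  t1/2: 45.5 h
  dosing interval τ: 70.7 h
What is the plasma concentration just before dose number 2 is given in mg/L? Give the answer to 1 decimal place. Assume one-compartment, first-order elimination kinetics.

C₀ per dose = Dose / Vd = 1170 / 131 = 8.931 mg/L
k = ln2 / t½ = 0.693147 / 45.5 = 0.01523 h⁻¹
Fraction remaining after one interval: r = e^(−kτ) = e^(−0.01523 × 70.7) = 0.3407
Before dose 2, 1 dose has been given (aged 1τ).
C_trough = C₀ × r = 8.931 × 0.3407 = 3.043 mg/L

3.0 mg/L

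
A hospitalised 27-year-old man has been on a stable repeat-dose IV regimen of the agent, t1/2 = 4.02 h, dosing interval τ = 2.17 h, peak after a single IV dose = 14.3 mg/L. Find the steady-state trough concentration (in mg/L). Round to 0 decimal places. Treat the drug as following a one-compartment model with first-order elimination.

k = ln2 / t½ = 0.693147 / 4.02 = 0.1724 h⁻¹
e^(−kτ) = e^(−0.1724 × 2.17) = 0.6879
Accumulation ratio R = 1 / (1 − e^(−kτ)) = 1 / (1 − 0.6879) = 3.204
Steady-state trough = C₀ × R × e^(−kτ) = 14.3 × 3.204 × 0.6879 = 31.52 mg/L

32 mg/L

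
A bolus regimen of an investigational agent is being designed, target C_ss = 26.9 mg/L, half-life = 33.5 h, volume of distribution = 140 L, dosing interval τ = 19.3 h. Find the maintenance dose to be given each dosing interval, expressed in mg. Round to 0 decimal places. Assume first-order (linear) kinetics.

1504 mg

k = ln2 / t½ = 0.693147 / 33.5 = 0.02069 h⁻¹
CL = k × Vd = 0.02069 × 140 = 2.897 L/h
At steady state, Dose/τ = Css × CL.
Dose = Css × CL × τ = 26.9 × 2.897 × 19.3 = 1504 mg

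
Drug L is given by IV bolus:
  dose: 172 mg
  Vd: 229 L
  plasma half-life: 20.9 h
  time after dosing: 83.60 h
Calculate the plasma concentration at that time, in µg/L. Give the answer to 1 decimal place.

46.9 µg/L

C₀ = Dose / Vd = 172.0 / 229 = 0.7511 mg/L
k = ln2 / t½ = 0.693147 / 20.9 = 0.03316 h⁻¹
t / t½ = 83.60 / 20.9 = 4 half-lives
C = C₀ × (1/2)^4 = 0.7511 × 0.06250 = 0.04694 mg/L
Convert: 0.04694 mg/L × 1000 = 46.94 µg/L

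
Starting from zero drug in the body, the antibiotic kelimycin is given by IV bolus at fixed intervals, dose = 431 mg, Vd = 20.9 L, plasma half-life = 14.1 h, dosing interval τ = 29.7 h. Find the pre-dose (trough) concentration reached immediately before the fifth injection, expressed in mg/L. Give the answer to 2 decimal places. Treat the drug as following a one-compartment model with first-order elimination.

6.22 mg/L

C₀ per dose = Dose / Vd = 431 / 20.9 = 20.62 mg/L
k = ln2 / t½ = 0.693147 / 14.1 = 0.04916 h⁻¹
Fraction remaining after one interval: r = e^(−kτ) = e^(−0.04916 × 29.7) = 0.2322
Before dose 5, 4 doses have been given (aged 1τ, 2τ, 3τ, 4τ).
C_trough = C₀ × (r + r² + … + r^4) = C₀ × r(1−r^4)/(1−r)
        = 20.62 × 0.2322 × (1 − 0.002907) / (1 − 0.2322) = 6.218 mg/L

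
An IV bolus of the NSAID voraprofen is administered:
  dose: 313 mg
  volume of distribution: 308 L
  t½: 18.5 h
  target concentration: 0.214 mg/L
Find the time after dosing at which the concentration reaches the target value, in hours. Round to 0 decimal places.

42 h

C₀ = Dose / Vd = 313.0 / 308 = 1.016 mg/L
k = ln2 / t½ = 0.693147 / 18.5 = 0.03747 h⁻¹
t = ln(C₀ / C) / k = ln(1.016 / 0.214) / 0.03747
  = ln(4.748) / 0.03747 = 1.558 / 0.03747 = 41.58 h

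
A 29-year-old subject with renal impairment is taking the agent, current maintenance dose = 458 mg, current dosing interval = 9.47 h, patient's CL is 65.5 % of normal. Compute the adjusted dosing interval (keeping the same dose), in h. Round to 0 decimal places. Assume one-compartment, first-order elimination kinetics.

14 h

To keep the same average steady-state level, dosing rate must scale with clearance.
CL ratio = 65.5 / 100 = 0.6550
New interval (same dose) = 9.47 / 0.6550 = 14.46 h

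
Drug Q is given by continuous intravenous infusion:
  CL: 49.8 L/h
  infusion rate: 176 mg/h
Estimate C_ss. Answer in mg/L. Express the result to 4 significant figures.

3.534 mg/L

At steady state Css = R₀ / CL = 176 / 49.80 = 3.534 mg/L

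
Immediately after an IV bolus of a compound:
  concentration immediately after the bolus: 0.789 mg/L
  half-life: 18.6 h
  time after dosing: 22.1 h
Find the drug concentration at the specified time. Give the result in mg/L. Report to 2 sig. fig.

k = ln2 / t½ = 0.693147 / 18.6 = 0.03727 h⁻¹
C = C₀ · e^(−k·t) = 0.7890 × e^(−0.03727 × 22.1)
  = 0.7890 × 0.4388 = 0.3462 mg/L

0.35 mg/L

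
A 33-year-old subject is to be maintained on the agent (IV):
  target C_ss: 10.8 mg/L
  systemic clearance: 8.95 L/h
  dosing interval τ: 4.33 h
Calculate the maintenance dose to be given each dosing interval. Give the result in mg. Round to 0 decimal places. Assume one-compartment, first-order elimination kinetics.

At steady state, Dose/τ = Css × CL.
Dose = Css × CL × τ = 10.8 × 8.950 × 4.33 = 418.5 mg

419 mg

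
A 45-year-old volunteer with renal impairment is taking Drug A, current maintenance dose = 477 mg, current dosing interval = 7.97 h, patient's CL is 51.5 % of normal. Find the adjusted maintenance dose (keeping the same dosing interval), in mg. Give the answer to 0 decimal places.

To keep the same average steady-state level, dosing rate must scale with clearance.
CL ratio = 51.5 / 100 = 0.5150
New dose (same interval) = 477 × 0.5150 = 245.7 mg

246 mg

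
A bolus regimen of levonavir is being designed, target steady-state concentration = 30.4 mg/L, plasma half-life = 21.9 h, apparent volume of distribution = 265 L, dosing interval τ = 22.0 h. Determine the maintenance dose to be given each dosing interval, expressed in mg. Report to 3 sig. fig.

5610 mg

k = ln2 / t½ = 0.693147 / 21.9 = 0.03165 h⁻¹
CL = k × Vd = 0.03165 × 265 = 8.387 L/h
At steady state, Dose/τ = Css × CL.
Dose = Css × CL × τ = 30.4 × 8.387 × 22.0 = 5609 mg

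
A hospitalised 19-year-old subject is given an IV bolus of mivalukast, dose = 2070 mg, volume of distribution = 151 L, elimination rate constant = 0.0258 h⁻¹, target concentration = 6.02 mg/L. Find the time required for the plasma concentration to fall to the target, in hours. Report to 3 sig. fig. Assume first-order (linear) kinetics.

31.9 h

C₀ = Dose / Vd = 2070 / 151 = 13.71 mg/L
t = ln(C₀ / C) / k = ln(13.71 / 6.02) / 0.02580
  = ln(2.277) / 0.02580 = 0.8229 / 0.02580 = 31.90 h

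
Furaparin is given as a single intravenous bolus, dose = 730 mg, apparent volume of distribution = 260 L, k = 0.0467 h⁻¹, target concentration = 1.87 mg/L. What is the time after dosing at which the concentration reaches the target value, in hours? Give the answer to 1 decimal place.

C₀ = Dose / Vd = 730.0 / 260 = 2.808 mg/L
t = ln(C₀ / C) / k = ln(2.808 / 1.87) / 0.04670
  = ln(1.502) / 0.04670 = 0.4068 / 0.04670 = 8.711 h

8.7 h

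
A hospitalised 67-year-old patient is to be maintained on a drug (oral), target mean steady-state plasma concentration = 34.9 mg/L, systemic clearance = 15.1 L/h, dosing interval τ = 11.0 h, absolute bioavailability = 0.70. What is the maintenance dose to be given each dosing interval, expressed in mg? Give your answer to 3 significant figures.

8280 mg

At steady state, F × (Dose/τ) = Css × CL.
Dose = Css × CL × τ / F = 34.9 × 15.10 × 11.0 / 0.70 = 8281 mg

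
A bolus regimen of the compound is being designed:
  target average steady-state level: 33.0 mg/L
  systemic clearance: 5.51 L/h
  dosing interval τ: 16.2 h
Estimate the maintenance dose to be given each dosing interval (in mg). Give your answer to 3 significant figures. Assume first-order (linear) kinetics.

2950 mg

At steady state, Dose/τ = Css × CL.
Dose = Css × CL × τ = 33.0 × 5.510 × 16.2 = 2946 mg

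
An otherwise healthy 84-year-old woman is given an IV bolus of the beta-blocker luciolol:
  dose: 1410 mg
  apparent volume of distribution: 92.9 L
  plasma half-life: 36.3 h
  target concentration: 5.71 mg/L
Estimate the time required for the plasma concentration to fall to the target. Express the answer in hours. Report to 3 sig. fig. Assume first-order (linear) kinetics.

51.2 h

C₀ = Dose / Vd = 1410 / 92.9 = 15.18 mg/L
k = ln2 / t½ = 0.693147 / 36.3 = 0.01909 h⁻¹
t = ln(C₀ / C) / k = ln(15.18 / 5.71) / 0.01909
  = ln(2.658) / 0.01909 = 0.9776 / 0.01909 = 51.21 h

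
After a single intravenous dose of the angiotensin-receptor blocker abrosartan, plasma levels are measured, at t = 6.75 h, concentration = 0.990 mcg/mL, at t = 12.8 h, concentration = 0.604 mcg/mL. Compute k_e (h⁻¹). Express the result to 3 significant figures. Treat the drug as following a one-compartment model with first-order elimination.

k = ln(C₁/C₂) / (t₂ − t₁) = ln(0.990/0.604) / (12.8 − 6.75)
  = 0.4941 / 6.050 = 0.08167 h⁻¹

0.0817 h⁻¹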